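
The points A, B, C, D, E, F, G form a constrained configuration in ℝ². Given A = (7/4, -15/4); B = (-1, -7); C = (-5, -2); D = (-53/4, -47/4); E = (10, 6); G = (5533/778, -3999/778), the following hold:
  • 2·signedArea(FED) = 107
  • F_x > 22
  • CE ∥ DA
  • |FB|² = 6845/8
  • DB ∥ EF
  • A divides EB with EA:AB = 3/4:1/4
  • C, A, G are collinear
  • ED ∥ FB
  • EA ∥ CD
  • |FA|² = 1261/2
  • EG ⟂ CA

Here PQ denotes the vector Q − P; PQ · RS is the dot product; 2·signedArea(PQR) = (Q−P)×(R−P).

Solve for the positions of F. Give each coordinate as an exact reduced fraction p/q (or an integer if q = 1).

1. F_x = 89/4  [ED ∥ FB ∩ DB ∥ EF]
2. F_y = 43/4  [ED ∥ FB ∩ DB ∥ EF]
   → F = (89/4, 43/4)

F = (89/4, 43/4)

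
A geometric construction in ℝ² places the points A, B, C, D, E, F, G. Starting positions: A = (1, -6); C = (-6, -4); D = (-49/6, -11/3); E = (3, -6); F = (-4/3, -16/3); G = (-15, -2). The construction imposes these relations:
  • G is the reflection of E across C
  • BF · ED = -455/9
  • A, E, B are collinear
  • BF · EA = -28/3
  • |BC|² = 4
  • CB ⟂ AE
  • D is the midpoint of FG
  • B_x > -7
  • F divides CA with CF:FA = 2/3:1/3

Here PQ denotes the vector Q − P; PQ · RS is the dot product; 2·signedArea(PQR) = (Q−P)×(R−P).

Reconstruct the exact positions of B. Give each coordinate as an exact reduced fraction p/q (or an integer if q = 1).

B = (-6, -6)

1. B_x = -6  [A, E, B are collinear ∩ CB ⟂ AE]
2. B_y = -6  [A, E, B are collinear ∩ CB ⟂ AE]
   → B = (-6, -6)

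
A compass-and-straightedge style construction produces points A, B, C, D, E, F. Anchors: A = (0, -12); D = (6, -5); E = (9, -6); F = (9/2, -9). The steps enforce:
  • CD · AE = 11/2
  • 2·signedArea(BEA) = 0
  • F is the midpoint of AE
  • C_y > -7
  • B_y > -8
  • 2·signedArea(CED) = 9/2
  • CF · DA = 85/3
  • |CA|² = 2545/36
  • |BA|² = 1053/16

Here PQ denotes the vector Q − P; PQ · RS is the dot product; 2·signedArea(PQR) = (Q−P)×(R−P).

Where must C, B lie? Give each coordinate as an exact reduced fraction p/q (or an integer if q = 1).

1. C_x = 13/2  [2·signedArea(CED) = 9/2 ∩ CD · AE = 11/2]
2. C_y = -20/3  [2·signedArea(CED) = 9/2 ∩ CD · AE = 11/2]
   → C = (13/2, -20/3)
3. B_x = 27/4  [line 6·x + -9·y + -108 = 0 ∩ |BA|² = 1053/16]
4. B_y = -15/2  [line 6·x + -9·y + -108 = 0 ∩ |BA|² = 1053/16]
   → B = (27/4, -15/2)

B = (27/4, -15/2)
C = (13/2, -20/3)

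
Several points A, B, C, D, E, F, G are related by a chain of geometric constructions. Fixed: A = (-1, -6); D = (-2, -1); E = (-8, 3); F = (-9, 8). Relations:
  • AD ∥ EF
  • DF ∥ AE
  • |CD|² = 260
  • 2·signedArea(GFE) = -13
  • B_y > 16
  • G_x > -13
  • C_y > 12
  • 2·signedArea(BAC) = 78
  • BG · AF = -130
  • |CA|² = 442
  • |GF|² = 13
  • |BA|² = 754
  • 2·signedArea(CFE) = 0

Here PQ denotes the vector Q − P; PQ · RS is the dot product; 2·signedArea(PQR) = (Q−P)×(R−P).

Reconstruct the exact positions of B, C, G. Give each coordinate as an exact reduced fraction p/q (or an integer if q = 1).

1. C_x = -10  [line 5·x + 1·y + 37 = 0 ∩ |CA|² = 442]
2. C_y = 13  [line 5·x + 1·y + 37 = 0 ∩ |CA|² = 442]
   → C = (-10, 13)
3. B_x = -16  [line -19·x + -9·y + -151 = 0 ∩ |BA|² = 754]
4. B_y = 17  [line -19·x + -9·y + -151 = 0 ∩ |BA|² = 754]
   → B = (-16, 17)
5. G_x = -12  [2·signedArea(GFE) = -13 ∩ BG · AF = -130]
6. G_y = 10  [2·signedArea(GFE) = -13 ∩ BG · AF = -130]
   → G = (-12, 10)

B = (-16, 17)
C = (-10, 13)
G = (-12, 10)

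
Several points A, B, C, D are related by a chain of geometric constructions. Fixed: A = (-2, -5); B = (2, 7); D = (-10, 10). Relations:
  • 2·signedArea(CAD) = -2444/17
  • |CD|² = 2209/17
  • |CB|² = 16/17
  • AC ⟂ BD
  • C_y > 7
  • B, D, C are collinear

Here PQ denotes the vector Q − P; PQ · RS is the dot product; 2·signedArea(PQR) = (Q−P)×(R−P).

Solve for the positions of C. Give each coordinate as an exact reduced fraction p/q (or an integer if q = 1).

1. C_x = 18/17  [B, D, C are collinear ∩ AC ⟂ BD]
2. C_y = 123/17  [B, D, C are collinear ∩ AC ⟂ BD]
   → C = (18/17, 123/17)

C = (18/17, 123/17)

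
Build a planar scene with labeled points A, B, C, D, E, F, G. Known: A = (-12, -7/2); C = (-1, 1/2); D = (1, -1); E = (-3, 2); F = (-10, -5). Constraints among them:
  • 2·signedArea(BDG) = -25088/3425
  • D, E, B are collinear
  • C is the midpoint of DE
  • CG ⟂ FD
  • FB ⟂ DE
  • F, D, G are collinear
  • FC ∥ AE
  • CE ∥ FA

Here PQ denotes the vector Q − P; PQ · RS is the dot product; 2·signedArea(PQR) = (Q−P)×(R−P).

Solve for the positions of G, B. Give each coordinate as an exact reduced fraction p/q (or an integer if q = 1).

B = (-103/25, 71/25)
G = (-39/137, -201/137)

1. G_x = -39/137  [F, D, G are collinear ∩ CG ⟂ FD]
2. G_y = -201/137  [F, D, G are collinear ∩ CG ⟂ FD]
   → G = (-39/137, -201/137)
3. B_x = -103/25  [D, E, B are collinear ∩ FB ⟂ DE]
4. B_y = 71/25  [D, E, B are collinear ∩ FB ⟂ DE]
   → B = (-103/25, 71/25)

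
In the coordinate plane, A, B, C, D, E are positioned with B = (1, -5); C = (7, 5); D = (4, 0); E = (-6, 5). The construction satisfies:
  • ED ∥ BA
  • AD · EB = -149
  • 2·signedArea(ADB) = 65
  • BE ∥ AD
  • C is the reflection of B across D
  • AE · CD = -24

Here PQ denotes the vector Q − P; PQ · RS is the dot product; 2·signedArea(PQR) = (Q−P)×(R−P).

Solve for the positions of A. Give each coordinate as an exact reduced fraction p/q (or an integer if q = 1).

1. A_x = 11  [BE ∥ AD ∩ ED ∥ BA]
2. A_y = -10  [BE ∥ AD ∩ ED ∥ BA]
   → A = (11, -10)

A = (11, -10)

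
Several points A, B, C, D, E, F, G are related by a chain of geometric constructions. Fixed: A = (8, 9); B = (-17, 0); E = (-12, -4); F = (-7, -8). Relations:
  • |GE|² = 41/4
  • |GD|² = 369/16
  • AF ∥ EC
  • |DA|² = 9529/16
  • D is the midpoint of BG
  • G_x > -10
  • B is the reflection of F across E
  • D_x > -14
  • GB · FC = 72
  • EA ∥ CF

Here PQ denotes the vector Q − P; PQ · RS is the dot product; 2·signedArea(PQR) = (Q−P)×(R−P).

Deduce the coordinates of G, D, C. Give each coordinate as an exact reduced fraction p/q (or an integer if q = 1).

1. C_x = -27  [EA ∥ CF ∩ AF ∥ EC]
2. C_y = -21  [EA ∥ CF ∩ AF ∥ EC]
   → C = (-27, -21)
3. G_x = -19/2  [line 20·x + 13·y + 268 = 0 ∩ |GE|² = 41/4]
4. G_y = -6  [line 20·x + 13·y + 268 = 0 ∩ |GE|² = 41/4]
   → G = (-19/2, -6)
5. D_x = -53/4  [D is the midpoint of BG]
6. D_y = -3  [D is the midpoint of BG]
   → D = (-53/4, -3)

C = (-27, -21)
D = (-53/4, -3)
G = (-19/2, -6)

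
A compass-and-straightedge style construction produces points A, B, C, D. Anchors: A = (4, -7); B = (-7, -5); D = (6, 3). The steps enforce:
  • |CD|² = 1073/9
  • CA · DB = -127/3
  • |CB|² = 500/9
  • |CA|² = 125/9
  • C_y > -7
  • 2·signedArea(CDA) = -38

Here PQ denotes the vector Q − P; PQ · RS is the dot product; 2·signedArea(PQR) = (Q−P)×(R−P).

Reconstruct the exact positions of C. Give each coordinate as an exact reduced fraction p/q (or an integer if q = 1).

1. C_x = 1/3  [2·signedArea(CDA) = -38 ∩ CA · DB = -127/3]
2. C_y = -19/3  [2·signedArea(CDA) = -38 ∩ CA · DB = -127/3]
   → C = (1/3, -19/3)

C = (1/3, -19/3)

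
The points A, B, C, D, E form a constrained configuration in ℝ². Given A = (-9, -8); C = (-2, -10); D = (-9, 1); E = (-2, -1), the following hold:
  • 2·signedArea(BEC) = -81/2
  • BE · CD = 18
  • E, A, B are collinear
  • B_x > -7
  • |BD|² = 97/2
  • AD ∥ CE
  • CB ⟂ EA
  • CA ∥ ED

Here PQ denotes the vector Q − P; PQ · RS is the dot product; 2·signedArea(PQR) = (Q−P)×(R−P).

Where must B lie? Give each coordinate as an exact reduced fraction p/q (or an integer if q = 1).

B = (-13/2, -11/2)

1. B_x = -13/2  [E, A, B are collinear ∩ CB ⟂ EA]
2. B_y = -11/2  [E, A, B are collinear ∩ CB ⟂ EA]
   → B = (-13/2, -11/2)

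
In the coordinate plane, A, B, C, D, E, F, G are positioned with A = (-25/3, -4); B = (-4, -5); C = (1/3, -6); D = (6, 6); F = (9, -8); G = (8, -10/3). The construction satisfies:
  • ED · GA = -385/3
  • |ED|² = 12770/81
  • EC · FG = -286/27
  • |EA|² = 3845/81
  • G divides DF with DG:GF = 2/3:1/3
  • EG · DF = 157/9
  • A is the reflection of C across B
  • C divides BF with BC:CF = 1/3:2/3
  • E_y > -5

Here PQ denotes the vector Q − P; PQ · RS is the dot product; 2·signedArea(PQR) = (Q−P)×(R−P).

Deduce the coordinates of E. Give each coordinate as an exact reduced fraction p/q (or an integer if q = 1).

E = (-13/9, -37/9)

1. E_x = -13/9  [EG · DF = 157/9 ∩ ED · GA = -385/3]
2. E_y = -37/9  [EG · DF = 157/9 ∩ ED · GA = -385/3]
   → E = (-13/9, -37/9)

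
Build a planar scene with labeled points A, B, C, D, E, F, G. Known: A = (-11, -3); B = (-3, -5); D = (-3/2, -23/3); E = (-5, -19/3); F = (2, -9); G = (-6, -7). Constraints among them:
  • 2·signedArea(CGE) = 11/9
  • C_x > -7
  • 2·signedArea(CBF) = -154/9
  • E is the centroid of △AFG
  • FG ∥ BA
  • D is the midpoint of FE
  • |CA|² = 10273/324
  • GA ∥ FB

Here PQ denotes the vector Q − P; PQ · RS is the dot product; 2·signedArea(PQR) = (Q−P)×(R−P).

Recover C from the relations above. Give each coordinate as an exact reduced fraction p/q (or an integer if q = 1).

C = (-37/6, -53/9)

1. C_x = -37/6  [2·signedArea(CBF) = -154/9 ∩ 2·signedArea(CGE) = 11/9]
2. C_y = -53/9  [2·signedArea(CBF) = -154/9 ∩ 2·signedArea(CGE) = 11/9]
   → C = (-37/6, -53/9)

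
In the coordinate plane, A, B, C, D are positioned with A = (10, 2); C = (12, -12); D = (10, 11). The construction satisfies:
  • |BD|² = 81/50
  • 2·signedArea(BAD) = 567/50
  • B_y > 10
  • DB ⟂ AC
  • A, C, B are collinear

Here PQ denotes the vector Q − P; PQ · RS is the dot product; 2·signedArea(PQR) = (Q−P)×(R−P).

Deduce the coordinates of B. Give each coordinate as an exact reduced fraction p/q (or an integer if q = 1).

1. B_x = 437/50  [A, C, B are collinear ∩ DB ⟂ AC]
2. B_y = 541/50  [A, C, B are collinear ∩ DB ⟂ AC]
   → B = (437/50, 541/50)

B = (437/50, 541/50)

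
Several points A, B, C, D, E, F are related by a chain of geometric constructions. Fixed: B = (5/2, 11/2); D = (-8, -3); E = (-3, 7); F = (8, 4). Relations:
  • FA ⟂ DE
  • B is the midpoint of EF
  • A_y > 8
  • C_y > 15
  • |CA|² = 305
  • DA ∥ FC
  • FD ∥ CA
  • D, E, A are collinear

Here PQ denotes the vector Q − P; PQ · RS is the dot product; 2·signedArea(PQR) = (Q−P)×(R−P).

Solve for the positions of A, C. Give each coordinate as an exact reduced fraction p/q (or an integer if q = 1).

A = (-2, 9)
C = (14, 16)

1. A_x = -2  [D, E, A are collinear ∩ FA ⟂ DE]
2. A_y = 9  [D, E, A are collinear ∩ FA ⟂ DE]
   → A = (-2, 9)
3. C_x = 14  [FD ∥ CA ∩ DA ∥ FC]
4. C_y = 16  [FD ∥ CA ∩ DA ∥ FC]
   → C = (14, 16)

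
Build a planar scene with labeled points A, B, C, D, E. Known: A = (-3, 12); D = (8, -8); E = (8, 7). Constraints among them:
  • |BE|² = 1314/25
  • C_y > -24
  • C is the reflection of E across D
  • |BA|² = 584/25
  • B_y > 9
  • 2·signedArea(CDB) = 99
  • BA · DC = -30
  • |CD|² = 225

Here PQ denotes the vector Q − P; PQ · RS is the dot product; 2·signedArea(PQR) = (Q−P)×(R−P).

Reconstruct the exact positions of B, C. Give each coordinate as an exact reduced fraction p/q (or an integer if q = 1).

1. C_x = 8  [C is the reflection of E across D]
2. C_y = -23  [C is the reflection of E across D]
   → C = (8, -23)
3. B_x = 7/5  [BA · DC = -30 ∩ 2·signedArea(CDB) = 99]
4. B_y = 10  [BA · DC = -30 ∩ 2·signedArea(CDB) = 99]
   → B = (7/5, 10)

B = (7/5, 10)
C = (8, -23)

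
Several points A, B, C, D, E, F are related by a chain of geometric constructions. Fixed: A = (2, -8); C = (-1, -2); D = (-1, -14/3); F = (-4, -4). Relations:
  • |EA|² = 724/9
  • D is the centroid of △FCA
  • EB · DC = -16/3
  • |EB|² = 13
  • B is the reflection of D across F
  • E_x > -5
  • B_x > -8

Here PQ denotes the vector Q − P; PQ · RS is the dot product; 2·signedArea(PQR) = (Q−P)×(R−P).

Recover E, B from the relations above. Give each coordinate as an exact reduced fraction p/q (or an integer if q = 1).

1. B_x = -7  [B is the reflection of D across F]
2. B_y = -10/3  [B is the reflection of D across F]
   → B = (-7, -10/3)
3. E_y = -4/3  [EB · DC = -16/3]
4. E_x = -4  [|EB|² = 13]
   → E = (-4, -4/3)

B = (-7, -10/3)
E = (-4, -4/3)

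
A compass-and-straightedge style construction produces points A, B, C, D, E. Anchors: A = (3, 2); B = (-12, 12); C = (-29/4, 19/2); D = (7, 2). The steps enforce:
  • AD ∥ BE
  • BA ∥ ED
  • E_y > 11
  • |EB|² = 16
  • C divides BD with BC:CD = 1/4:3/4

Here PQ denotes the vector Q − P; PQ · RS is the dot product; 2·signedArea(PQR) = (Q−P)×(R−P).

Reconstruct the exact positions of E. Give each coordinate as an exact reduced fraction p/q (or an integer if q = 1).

E = (-8, 12)

1. E_x = -8  [BA ∥ ED ∩ AD ∥ BE]
2. E_y = 12  [BA ∥ ED ∩ AD ∥ BE]
   → E = (-8, 12)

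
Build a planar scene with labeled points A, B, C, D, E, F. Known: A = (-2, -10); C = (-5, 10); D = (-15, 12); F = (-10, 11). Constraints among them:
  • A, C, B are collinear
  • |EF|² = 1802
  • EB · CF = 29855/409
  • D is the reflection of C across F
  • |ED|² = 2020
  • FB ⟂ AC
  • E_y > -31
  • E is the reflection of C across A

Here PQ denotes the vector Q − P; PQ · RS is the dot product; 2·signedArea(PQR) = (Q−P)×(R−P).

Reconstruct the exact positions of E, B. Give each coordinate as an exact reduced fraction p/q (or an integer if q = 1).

B = (-2150/409, 4790/409)
E = (1, -30)

1. E_x = 1  [E is the reflection of C across A]
2. E_y = -30  [E is the reflection of C across A]
   → E = (1, -30)
3. B_x = -2150/409  [A, C, B are collinear ∩ FB ⟂ AC]
4. B_y = 4790/409  [A, C, B are collinear ∩ FB ⟂ AC]
   → B = (-2150/409, 4790/409)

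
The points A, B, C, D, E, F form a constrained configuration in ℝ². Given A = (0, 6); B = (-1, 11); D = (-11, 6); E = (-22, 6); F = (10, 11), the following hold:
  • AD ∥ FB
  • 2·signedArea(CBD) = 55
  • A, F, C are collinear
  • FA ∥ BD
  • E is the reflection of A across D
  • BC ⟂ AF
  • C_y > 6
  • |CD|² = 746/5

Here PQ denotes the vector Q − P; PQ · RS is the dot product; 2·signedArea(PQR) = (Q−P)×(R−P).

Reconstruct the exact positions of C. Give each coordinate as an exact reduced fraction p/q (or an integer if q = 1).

C = (6/5, 33/5)

1. C_x = 6/5  [A, F, C are collinear ∩ BC ⟂ AF]
2. C_y = 33/5  [A, F, C are collinear ∩ BC ⟂ AF]
   → C = (6/5, 33/5)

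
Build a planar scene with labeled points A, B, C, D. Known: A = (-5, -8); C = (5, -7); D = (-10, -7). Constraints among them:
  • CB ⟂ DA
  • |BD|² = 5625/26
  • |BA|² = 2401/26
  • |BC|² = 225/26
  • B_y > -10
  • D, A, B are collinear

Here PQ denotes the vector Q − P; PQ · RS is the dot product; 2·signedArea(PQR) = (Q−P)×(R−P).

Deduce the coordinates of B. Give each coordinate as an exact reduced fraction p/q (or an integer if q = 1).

B = (115/26, -257/26)

1. B_x = 115/26  [D, A, B are collinear ∩ CB ⟂ DA]
2. B_y = -257/26  [D, A, B are collinear ∩ CB ⟂ DA]
   → B = (115/26, -257/26)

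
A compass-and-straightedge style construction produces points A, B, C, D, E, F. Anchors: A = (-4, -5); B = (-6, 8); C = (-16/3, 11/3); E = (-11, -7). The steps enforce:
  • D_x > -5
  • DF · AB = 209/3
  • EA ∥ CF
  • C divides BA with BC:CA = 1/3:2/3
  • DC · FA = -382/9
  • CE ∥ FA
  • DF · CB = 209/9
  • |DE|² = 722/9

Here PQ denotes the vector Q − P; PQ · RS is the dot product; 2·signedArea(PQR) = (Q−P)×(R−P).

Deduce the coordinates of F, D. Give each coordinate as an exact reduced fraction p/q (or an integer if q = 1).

1. F_x = 5/3  [CE ∥ FA ∩ EA ∥ CF]
2. F_y = 17/3  [CE ∥ FA ∩ EA ∥ CF]
   → F = (5/3, 17/3)
3. D_x = -14/3  [DF · CB = 209/9 ∩ DC · FA = -382/9]
4. D_y = -2/3  [DF · CB = 209/9 ∩ DC · FA = -382/9]
   → D = (-14/3, -2/3)

D = (-14/3, -2/3)
F = (5/3, 17/3)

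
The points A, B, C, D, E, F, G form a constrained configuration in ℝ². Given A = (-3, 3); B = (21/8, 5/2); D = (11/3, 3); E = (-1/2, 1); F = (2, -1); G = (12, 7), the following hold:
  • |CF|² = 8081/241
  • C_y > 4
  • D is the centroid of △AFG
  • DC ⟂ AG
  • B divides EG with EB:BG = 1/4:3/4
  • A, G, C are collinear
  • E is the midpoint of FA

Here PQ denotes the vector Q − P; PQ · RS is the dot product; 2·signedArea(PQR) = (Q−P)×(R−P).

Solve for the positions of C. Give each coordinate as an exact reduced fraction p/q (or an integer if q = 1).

1. C_x = 777/241  [A, G, C are collinear ∩ DC ⟂ AG]
2. C_y = 1123/241  [A, G, C are collinear ∩ DC ⟂ AG]
   → C = (777/241, 1123/241)

C = (777/241, 1123/241)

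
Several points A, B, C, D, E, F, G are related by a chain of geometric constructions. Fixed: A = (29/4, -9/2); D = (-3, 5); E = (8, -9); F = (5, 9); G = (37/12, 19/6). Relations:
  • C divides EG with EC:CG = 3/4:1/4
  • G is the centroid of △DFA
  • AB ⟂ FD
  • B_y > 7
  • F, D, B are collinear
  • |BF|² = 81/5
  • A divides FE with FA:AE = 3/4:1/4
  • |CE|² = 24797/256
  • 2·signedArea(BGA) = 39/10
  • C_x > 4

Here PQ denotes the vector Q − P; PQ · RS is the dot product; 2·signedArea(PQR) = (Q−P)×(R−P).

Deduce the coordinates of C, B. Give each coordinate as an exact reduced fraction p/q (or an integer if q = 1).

1. C_x = 69/16  [C divides EG with EC:CG = 3/4:1/4]
2. C_y = 1/8  [C divides EG with EC:CG = 3/4:1/4]
   → C = (69/16, 1/8)
3. B_x = 7/5  [F, D, B are collinear ∩ AB ⟂ FD]
4. B_y = 36/5  [F, D, B are collinear ∩ AB ⟂ FD]
   → B = (7/5, 36/5)

B = (7/5, 36/5)
C = (69/16, 1/8)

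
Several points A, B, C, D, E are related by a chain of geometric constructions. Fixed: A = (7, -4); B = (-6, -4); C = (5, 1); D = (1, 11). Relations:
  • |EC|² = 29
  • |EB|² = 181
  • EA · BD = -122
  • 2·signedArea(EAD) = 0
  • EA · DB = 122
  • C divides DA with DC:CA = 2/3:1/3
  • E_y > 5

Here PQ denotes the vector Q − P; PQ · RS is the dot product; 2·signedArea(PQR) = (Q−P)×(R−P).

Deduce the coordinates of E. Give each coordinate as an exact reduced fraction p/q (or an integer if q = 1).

1. E_x = 3  [2·signedArea(EAD) = 0 ∩ EA · BD = -122]
2. E_y = 6  [2·signedArea(EAD) = 0 ∩ EA · BD = -122]
   → E = (3, 6)

E = (3, 6)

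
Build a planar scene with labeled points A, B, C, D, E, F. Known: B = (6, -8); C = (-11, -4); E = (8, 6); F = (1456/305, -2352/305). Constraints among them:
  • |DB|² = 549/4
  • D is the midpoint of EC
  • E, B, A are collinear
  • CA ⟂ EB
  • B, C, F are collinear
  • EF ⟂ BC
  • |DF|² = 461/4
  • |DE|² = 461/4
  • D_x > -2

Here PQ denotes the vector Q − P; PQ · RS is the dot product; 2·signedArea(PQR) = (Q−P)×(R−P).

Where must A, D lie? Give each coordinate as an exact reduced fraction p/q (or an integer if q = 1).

1. A_x = 311/50  [E, B, A are collinear ∩ CA ⟂ EB]
2. A_y = -323/50  [E, B, A are collinear ∩ CA ⟂ EB]
   → A = (311/50, -323/50)
3. D_x = -3/2  [D is the midpoint of EC]
4. D_y = 1  [D is the midpoint of EC]
   → D = (-3/2, 1)

A = (311/50, -323/50)
D = (-3/2, 1)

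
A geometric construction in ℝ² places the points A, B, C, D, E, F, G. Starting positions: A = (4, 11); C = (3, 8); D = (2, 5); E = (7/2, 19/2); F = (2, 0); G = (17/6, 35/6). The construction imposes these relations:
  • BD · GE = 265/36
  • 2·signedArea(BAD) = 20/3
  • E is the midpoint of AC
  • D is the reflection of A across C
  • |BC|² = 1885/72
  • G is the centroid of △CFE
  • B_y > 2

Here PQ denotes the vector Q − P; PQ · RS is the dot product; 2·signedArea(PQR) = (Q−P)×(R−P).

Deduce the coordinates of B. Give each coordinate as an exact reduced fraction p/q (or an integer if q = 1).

B = (29/12, 35/12)

1. B_x = 29/12  [BD · GE = 265/36 ∩ 2·signedArea(BAD) = 20/3]
2. B_y = 35/12  [BD · GE = 265/36 ∩ 2·signedArea(BAD) = 20/3]
   → B = (29/12, 35/12)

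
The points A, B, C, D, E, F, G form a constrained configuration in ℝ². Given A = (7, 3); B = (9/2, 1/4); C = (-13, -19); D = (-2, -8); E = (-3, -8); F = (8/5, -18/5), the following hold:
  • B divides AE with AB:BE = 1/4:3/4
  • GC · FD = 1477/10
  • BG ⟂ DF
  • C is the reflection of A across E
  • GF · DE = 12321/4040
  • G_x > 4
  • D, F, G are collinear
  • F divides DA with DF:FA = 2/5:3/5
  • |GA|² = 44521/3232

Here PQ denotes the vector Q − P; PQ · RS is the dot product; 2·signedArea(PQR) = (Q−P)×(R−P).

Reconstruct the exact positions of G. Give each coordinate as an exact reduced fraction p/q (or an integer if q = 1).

G = (3757/808, 103/808)

1. G_x = 3757/808  [D, F, G are collinear ∩ BG ⟂ DF]
2. G_y = 103/808  [D, F, G are collinear ∩ BG ⟂ DF]
   → G = (3757/808, 103/808)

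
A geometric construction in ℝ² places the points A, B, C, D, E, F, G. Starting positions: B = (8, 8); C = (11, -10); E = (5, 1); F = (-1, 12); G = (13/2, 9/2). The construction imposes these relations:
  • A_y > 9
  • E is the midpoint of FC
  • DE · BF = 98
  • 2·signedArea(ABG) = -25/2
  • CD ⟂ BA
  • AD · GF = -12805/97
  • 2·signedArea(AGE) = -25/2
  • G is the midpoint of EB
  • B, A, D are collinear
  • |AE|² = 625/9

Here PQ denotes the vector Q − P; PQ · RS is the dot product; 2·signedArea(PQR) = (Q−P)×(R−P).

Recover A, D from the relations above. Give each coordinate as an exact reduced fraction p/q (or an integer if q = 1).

A = (5, 28/3)
D = (1667/97, 380/97)

1. A_x = 5  [line 7/2·x + -3/2·y + -7/2 = 0 ∩ |AE|² = 625/9]
2. A_y = 28/3  [line 7/2·x + -3/2·y + -7/2 = 0 ∩ |AE|² = 625/9]
   → A = (5, 28/3)
3. D_x = 1667/97  [B, A, D are collinear ∩ CD ⟂ BA]
4. D_y = 380/97  [B, A, D are collinear ∩ CD ⟂ BA]
   → D = (1667/97, 380/97)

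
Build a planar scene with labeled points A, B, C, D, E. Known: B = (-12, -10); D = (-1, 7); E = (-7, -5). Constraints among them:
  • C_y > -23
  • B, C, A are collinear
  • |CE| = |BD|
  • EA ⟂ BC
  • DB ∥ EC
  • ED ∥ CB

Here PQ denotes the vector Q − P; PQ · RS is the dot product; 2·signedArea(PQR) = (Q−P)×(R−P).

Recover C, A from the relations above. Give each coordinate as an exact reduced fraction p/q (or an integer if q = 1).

1. C_x = -18  [ED ∥ CB ∩ DB ∥ EC]
2. C_y = -22  [ED ∥ CB ∩ DB ∥ EC]
   → C = (-18, -22)
3. A_x = -9  [B, C, A are collinear ∩ EA ⟂ BC]
4. A_y = -4  [B, C, A are collinear ∩ EA ⟂ BC]
   → A = (-9, -4)

A = (-9, -4)
C = (-18, -22)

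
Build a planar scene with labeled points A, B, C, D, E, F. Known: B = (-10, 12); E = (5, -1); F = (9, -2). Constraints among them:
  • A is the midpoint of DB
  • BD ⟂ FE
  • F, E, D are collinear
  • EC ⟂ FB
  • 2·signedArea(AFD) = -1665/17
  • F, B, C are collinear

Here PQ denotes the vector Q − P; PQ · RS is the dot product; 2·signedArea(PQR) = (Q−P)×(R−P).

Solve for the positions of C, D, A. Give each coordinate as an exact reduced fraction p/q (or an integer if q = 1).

A = (-377/34, 130/17)
C = (3303/557, 146/557)
D = (-207/17, 56/17)

1. C_x = 3303/557  [F, B, C are collinear ∩ EC ⟂ FB]
2. C_y = 146/557  [F, B, C are collinear ∩ EC ⟂ FB]
   → C = (3303/557, 146/557)
3. D_x = -207/17  [F, E, D are collinear ∩ BD ⟂ FE]
4. D_y = 56/17  [F, E, D are collinear ∩ BD ⟂ FE]
   → D = (-207/17, 56/17)
5. A_x = -377/34  [A is the midpoint of DB]
6. A_y = 130/17  [A is the midpoint of DB]
   → A = (-377/34, 130/17)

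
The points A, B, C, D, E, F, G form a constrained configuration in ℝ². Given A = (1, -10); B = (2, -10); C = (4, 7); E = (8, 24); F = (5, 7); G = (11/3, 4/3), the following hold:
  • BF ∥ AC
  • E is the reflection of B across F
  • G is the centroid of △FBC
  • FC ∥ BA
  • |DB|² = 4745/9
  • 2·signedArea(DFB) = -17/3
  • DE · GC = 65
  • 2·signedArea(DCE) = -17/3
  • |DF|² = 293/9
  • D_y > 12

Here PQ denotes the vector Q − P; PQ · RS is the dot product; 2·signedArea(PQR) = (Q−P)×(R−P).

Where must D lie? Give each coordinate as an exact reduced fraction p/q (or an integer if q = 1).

1. D_x = 17/3  [2·signedArea(DFB) = -17/3 ∩ DE · GC = 65]
2. D_y = 38/3  [2·signedArea(DFB) = -17/3 ∩ DE · GC = 65]
   → D = (17/3, 38/3)

D = (17/3, 38/3)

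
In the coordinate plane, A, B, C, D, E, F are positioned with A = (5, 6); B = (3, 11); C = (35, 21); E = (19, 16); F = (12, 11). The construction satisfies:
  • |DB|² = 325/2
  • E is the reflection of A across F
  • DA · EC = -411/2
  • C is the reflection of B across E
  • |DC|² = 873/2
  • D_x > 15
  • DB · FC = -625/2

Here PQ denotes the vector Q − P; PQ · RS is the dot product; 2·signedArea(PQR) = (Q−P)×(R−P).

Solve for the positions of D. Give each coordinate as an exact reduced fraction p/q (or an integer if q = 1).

D = (31/2, 27/2)

1. D_x = 31/2  [DA · EC = -411/2 ∩ DB · FC = -625/2]
2. D_y = 27/2  [DA · EC = -411/2 ∩ DB · FC = -625/2]
   → D = (31/2, 27/2)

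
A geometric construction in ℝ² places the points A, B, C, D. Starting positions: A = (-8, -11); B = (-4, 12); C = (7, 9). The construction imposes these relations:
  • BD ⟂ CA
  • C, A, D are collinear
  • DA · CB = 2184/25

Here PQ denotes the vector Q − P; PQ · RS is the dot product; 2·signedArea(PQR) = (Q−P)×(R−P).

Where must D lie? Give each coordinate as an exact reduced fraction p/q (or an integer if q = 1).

D = (112/25, 141/25)

1. D_x = 112/25  [C, A, D are collinear ∩ BD ⟂ CA]
2. D_y = 141/25  [C, A, D are collinear ∩ BD ⟂ CA]
   → D = (112/25, 141/25)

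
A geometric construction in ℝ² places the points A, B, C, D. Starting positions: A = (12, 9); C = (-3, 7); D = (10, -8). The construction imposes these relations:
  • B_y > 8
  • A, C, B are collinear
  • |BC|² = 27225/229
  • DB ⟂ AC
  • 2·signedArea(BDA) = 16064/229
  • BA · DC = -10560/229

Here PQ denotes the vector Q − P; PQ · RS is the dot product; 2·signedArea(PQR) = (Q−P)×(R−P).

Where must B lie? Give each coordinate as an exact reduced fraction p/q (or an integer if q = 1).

1. B_x = 1788/229  [A, C, B are collinear ∩ DB ⟂ AC]
2. B_y = 1933/229  [A, C, B are collinear ∩ DB ⟂ AC]
   → B = (1788/229, 1933/229)

B = (1788/229, 1933/229)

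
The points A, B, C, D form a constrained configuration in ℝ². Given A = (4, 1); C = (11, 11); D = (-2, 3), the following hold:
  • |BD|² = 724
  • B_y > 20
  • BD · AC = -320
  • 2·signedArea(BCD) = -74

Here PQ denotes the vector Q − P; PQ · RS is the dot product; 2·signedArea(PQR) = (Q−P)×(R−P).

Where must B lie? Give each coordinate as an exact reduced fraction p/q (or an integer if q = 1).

B = (18, 21)

1. B_x = 18  [2·signedArea(BCD) = -74 ∩ BD · AC = -320]
2. B_y = 21  [2·signedArea(BCD) = -74 ∩ BD · AC = -320]
   → B = (18, 21)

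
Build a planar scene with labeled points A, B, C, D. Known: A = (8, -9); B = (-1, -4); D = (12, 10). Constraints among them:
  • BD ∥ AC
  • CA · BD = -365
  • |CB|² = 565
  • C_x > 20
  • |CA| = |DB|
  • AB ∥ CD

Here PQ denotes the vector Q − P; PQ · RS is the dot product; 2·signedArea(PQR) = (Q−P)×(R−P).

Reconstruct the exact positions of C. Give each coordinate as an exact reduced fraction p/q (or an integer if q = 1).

C = (21, 5)

1. C_x = 21  [AB ∥ CD ∩ BD ∥ AC]
2. C_y = 5  [AB ∥ CD ∩ BD ∥ AC]
   → C = (21, 5)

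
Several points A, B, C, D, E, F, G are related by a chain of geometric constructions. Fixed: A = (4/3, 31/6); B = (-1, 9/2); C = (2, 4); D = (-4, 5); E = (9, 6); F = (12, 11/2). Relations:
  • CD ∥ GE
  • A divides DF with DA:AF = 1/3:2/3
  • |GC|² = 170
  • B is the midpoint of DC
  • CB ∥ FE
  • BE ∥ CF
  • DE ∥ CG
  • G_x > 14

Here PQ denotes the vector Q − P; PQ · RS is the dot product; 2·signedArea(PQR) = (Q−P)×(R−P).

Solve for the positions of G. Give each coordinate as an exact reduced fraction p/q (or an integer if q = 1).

1. G_x = 15  [CD ∥ GE ∩ DE ∥ CG]
2. G_y = 5  [CD ∥ GE ∩ DE ∥ CG]
   → G = (15, 5)

G = (15, 5)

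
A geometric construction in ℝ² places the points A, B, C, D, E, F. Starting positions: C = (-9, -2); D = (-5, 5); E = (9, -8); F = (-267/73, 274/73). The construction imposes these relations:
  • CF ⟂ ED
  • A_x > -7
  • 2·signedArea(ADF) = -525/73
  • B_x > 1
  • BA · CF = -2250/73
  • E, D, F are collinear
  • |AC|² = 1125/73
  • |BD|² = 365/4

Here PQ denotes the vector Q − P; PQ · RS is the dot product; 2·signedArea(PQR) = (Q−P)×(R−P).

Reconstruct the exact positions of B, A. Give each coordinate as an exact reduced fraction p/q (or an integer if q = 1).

A = (-462/73, 64/73)
B = (2, -3/2)

1. A_x = -462/73  [line 91/73·x + 98/73·y + 490/73 = 0 ∩ |AC|² = 1125/73]
2. A_y = 64/73  [line 91/73·x + 98/73·y + 490/73 = 0 ∩ |AC|² = 1125/73]
   → A = (-462/73, 64/73)
3. B_x = 2  [line -390/73·x + -420/73·y + 150/73 = 0 ∩ |BD|² = 365/4]
4. B_y = -3/2  [line -390/73·x + -420/73·y + 150/73 = 0 ∩ |BD|² = 365/4]
   → B = (2, -3/2)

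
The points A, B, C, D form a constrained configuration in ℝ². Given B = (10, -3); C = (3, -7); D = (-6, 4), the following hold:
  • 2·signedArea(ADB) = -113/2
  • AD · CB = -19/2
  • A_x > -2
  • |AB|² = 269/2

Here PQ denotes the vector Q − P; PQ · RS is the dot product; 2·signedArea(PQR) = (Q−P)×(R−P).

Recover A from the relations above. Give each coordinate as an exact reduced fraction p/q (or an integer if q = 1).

A = (-3/2, -3/2)

1. A_x = -3/2  [AD · CB = -19/2 ∩ 2·signedArea(ADB) = -113/2]
2. A_y = -3/2  [AD · CB = -19/2 ∩ 2·signedArea(ADB) = -113/2]
   → A = (-3/2, -3/2)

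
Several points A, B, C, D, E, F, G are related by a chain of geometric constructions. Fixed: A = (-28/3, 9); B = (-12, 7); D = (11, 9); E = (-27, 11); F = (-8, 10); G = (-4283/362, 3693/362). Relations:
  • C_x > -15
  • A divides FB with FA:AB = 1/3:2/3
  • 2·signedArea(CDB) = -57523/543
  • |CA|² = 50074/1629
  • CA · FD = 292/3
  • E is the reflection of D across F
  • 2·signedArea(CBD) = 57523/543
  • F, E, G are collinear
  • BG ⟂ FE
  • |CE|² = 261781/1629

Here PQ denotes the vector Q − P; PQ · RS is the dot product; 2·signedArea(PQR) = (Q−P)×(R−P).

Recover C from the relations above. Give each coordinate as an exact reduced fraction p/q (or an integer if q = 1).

C = (-7781/543, 2064/181)

1. C_x = -7781/543  [2·signedArea(CDB) = -57523/543 ∩ CA · FD = 292/3]
2. C_y = 2064/181  [2·signedArea(CDB) = -57523/543 ∩ CA · FD = 292/3]
   → C = (-7781/543, 2064/181)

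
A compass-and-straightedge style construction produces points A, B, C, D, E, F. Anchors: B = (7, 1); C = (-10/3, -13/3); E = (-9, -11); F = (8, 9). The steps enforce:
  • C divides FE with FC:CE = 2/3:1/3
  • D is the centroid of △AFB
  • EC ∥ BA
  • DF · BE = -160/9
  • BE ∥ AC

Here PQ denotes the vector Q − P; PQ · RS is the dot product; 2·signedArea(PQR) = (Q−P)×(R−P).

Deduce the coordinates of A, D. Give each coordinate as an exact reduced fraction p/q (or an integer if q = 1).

1. A_x = 38/3  [BE ∥ AC ∩ EC ∥ BA]
2. A_y = 23/3  [BE ∥ AC ∩ EC ∥ BA]
   → A = (38/3, 23/3)
3. D_x = 83/9  [D is the centroid of △AFB]
4. D_y = 53/9  [D is the centroid of △AFB]
   → D = (83/9, 53/9)

A = (38/3, 23/3)
D = (83/9, 53/9)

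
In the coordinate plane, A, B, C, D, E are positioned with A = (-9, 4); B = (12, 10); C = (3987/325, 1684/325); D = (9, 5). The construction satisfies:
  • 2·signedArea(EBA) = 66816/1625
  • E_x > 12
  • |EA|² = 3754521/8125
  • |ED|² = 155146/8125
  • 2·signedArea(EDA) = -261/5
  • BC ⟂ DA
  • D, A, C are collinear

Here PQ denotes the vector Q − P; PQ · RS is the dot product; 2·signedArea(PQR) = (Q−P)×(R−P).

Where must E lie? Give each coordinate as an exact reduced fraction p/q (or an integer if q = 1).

E = (19674/1625, 13118/1625)

1. E_x = 19674/1625  [2·signedArea(EBA) = 66816/1625 ∩ 2·signedArea(EDA) = -261/5]
2. E_y = 13118/1625  [2·signedArea(EBA) = 66816/1625 ∩ 2·signedArea(EDA) = -261/5]
   → E = (19674/1625, 13118/1625)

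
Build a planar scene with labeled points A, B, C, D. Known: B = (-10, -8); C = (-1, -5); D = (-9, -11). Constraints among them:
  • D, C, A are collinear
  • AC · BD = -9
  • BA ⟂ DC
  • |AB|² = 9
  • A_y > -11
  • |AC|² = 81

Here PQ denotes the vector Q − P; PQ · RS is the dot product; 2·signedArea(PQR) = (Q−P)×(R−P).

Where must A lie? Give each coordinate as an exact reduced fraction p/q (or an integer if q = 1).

A = (-41/5, -52/5)

1. A_x = -41/5  [D, C, A are collinear ∩ BA ⟂ DC]
2. A_y = -52/5  [D, C, A are collinear ∩ BA ⟂ DC]
   → A = (-41/5, -52/5)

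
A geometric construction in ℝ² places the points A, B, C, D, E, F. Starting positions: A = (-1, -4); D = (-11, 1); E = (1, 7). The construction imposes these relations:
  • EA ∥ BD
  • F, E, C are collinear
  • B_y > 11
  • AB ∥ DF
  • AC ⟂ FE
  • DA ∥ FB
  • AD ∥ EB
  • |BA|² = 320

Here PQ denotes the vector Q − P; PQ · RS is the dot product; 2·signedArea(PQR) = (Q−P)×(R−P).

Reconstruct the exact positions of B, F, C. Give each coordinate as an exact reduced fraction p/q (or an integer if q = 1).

B = (-9, 12)
C = (19/5, 28/5)
F = (-19, 17)

1. B_x = -9  [EA ∥ BD ∩ AD ∥ EB]
2. B_y = 12  [EA ∥ BD ∩ AD ∥ EB]
   → B = (-9, 12)
3. F_x = -19  [DA ∥ FB ∩ AB ∥ DF]
4. F_y = 17  [DA ∥ FB ∩ AB ∥ DF]
   → F = (-19, 17)
5. C_x = 19/5  [F, E, C are collinear ∩ AC ⟂ FE]
6. C_y = 28/5  [F, E, C are collinear ∩ AC ⟂ FE]
   → C = (19/5, 28/5)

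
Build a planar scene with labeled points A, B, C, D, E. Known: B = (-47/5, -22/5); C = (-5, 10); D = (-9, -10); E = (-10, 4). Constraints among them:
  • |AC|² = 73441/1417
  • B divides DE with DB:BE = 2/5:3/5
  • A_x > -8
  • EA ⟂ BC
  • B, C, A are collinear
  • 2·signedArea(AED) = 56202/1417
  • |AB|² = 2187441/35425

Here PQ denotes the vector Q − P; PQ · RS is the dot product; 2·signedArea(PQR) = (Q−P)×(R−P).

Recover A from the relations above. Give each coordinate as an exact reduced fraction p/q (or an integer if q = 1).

1. A_x = -10066/1417  [B, C, A are collinear ∩ EA ⟂ BC]
2. A_y = 4414/1417  [B, C, A are collinear ∩ EA ⟂ BC]
   → A = (-10066/1417, 4414/1417)

A = (-10066/1417, 4414/1417)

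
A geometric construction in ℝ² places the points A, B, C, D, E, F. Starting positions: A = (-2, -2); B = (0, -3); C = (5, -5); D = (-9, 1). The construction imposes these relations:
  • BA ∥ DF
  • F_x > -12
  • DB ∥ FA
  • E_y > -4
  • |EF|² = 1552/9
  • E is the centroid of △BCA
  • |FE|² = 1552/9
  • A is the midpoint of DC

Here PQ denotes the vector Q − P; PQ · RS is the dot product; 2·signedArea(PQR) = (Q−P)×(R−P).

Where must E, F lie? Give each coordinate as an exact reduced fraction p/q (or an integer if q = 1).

E = (1, -10/3)
F = (-11, 2)

1. E_x = 1  [E is the centroid of △BCA]
2. E_y = -10/3  [E is the centroid of △BCA]
   → E = (1, -10/3)
3. F_x = -11  [DB ∥ FA ∩ BA ∥ DF]
4. F_y = 2  [DB ∥ FA ∩ BA ∥ DF]
   → F = (-11, 2)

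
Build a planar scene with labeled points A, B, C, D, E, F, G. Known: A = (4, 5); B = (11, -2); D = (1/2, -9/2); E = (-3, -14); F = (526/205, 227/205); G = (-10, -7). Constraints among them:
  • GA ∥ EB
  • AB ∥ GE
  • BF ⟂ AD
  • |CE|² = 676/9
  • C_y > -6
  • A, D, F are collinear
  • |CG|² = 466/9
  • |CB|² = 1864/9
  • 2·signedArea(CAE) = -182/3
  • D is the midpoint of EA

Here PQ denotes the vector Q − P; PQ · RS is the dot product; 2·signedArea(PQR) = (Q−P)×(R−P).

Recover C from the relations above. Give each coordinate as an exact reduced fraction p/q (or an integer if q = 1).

1. C_x = -3  [line 19·x + -7·y + 59/3 = 0 ∩ |CE|² = 676/9]
2. C_y = -16/3  [line 19·x + -7·y + 59/3 = 0 ∩ |CE|² = 676/9]
   → C = (-3, -16/3)

C = (-3, -16/3)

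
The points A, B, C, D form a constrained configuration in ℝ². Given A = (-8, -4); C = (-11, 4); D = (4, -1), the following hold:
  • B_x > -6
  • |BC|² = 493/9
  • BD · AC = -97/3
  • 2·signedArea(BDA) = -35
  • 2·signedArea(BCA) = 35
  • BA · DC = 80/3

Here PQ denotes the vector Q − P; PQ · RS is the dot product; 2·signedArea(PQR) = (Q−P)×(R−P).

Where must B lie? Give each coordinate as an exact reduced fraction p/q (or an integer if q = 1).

1. B_x = -5  [2·signedArea(BCA) = 35 ∩ BA · DC = 80/3]
2. B_y = -1/3  [2·signedArea(BCA) = 35 ∩ BA · DC = 80/3]
   → B = (-5, -1/3)

B = (-5, -1/3)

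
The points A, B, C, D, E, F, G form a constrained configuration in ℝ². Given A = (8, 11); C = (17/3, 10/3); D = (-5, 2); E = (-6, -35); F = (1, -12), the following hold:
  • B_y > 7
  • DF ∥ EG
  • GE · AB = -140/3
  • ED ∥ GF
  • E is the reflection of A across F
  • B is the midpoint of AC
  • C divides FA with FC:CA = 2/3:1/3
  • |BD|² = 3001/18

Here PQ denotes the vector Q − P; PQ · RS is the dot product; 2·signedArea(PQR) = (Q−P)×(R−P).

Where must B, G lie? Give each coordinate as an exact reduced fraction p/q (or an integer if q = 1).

B = (41/6, 43/6)
G = (0, -49)

1. B_x = 41/6  [B is the midpoint of AC]
2. B_y = 43/6  [B is the midpoint of AC]
   → B = (41/6, 43/6)
3. G_x = 0  [ED ∥ GF ∩ DF ∥ EG]
4. G_y = -49  [ED ∥ GF ∩ DF ∥ EG]
   → G = (0, -49)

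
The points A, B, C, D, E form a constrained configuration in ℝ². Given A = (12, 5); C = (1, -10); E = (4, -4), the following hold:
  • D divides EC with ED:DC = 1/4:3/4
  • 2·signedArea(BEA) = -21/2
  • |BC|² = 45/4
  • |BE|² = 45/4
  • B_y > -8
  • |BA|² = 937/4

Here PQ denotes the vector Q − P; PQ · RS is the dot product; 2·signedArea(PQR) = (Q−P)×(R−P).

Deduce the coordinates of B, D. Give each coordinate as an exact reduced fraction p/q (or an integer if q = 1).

1. B_x = 5/2  [line -9·x + 8·y + 157/2 = 0 ∩ |BC|² = 45/4]
2. B_y = -7  [line -9·x + 8·y + 157/2 = 0 ∩ |BC|² = 45/4]
   → B = (5/2, -7)
3. D_x = 13/4  [D divides EC with ED:DC = 1/4:3/4]
4. D_y = -11/2  [D divides EC with ED:DC = 1/4:3/4]
   → D = (13/4, -11/2)

B = (5/2, -7)
D = (13/4, -11/2)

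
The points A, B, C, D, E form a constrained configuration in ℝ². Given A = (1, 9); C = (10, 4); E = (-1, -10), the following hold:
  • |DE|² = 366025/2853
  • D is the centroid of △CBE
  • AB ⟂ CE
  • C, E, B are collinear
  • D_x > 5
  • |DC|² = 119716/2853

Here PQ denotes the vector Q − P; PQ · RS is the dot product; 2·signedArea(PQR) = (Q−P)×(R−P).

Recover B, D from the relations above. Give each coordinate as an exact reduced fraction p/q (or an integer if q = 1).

B = (2851/317, 862/317)
D = (5704/951, -1040/951)

1. B_x = 2851/317  [C, E, B are collinear ∩ AB ⟂ CE]
2. B_y = 862/317  [C, E, B are collinear ∩ AB ⟂ CE]
   → B = (2851/317, 862/317)
3. D_x = 5704/951  [D is the centroid of △CBE]
4. D_y = -1040/951  [D is the centroid of △CBE]
   → D = (5704/951, -1040/951)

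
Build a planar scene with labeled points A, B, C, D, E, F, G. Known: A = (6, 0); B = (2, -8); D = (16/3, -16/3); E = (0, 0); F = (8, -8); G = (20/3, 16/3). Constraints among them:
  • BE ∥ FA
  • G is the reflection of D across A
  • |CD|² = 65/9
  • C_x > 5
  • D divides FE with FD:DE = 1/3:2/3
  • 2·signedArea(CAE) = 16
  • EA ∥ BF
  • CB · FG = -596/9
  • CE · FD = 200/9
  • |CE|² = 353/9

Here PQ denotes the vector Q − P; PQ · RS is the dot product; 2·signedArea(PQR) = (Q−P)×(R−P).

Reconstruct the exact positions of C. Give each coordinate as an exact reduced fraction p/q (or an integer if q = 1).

1. C_x = 17/3  [CB · FG = -596/9 ∩ 2·signedArea(CAE) = 16]
2. C_y = -8/3  [CB · FG = -596/9 ∩ 2·signedArea(CAE) = 16]
   → C = (17/3, -8/3)

C = (17/3, -8/3)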